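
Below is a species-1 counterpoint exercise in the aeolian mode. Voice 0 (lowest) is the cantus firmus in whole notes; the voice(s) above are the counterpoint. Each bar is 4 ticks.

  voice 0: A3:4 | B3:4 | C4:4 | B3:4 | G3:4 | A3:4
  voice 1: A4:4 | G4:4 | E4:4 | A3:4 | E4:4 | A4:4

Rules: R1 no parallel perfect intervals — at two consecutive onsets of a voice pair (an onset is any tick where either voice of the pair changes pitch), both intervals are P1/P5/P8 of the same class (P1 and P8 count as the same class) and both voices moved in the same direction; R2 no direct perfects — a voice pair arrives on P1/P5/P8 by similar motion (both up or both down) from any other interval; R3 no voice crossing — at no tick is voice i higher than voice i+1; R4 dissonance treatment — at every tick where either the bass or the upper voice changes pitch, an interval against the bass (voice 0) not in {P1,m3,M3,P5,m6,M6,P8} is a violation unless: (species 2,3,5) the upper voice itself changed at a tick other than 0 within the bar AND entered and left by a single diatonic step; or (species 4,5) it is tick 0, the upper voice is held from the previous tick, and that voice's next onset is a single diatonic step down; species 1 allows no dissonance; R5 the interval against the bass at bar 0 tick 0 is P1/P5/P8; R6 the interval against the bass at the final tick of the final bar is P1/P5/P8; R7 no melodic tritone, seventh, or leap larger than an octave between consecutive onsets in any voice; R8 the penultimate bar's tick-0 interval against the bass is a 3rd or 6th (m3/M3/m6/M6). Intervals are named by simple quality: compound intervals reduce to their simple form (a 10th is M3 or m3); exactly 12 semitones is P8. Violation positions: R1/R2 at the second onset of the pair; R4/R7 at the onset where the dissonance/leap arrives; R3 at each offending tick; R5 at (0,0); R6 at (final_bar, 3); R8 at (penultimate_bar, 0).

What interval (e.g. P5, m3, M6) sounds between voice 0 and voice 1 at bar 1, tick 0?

voice 0=B3 voice 1=G4 -> m6

m6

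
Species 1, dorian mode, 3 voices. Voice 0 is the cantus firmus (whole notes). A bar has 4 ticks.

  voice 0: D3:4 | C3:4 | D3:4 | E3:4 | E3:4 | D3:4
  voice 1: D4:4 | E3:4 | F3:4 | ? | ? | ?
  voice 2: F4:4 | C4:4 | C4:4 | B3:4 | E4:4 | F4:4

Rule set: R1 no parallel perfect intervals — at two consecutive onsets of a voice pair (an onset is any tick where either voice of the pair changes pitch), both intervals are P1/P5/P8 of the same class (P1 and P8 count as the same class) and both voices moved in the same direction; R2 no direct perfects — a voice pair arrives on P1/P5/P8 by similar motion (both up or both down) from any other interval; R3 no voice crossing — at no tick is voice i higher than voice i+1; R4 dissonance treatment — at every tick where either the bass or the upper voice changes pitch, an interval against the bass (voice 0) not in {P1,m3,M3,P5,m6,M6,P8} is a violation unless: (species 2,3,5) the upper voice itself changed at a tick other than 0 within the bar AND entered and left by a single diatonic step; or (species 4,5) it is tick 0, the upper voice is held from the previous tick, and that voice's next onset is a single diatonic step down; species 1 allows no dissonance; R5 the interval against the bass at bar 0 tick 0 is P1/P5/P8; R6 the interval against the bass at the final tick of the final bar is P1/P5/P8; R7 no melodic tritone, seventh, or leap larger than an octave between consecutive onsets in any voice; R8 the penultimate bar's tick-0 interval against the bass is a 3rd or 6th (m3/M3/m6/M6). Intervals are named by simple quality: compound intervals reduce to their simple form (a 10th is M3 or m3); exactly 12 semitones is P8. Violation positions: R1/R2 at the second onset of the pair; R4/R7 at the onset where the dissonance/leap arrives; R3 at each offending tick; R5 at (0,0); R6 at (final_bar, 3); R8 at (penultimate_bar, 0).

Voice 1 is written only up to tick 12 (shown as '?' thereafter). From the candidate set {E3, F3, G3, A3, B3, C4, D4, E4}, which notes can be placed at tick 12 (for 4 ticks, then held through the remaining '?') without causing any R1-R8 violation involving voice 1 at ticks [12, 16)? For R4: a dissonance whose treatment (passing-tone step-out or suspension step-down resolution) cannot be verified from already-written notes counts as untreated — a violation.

{G3}

E3: violates R1
F3: violates R4
G3: legal
A3: violates R4
B3: violates R2,R7
C4: violates R3
D4: violates R3,R4
E4: violates R2,R3,R7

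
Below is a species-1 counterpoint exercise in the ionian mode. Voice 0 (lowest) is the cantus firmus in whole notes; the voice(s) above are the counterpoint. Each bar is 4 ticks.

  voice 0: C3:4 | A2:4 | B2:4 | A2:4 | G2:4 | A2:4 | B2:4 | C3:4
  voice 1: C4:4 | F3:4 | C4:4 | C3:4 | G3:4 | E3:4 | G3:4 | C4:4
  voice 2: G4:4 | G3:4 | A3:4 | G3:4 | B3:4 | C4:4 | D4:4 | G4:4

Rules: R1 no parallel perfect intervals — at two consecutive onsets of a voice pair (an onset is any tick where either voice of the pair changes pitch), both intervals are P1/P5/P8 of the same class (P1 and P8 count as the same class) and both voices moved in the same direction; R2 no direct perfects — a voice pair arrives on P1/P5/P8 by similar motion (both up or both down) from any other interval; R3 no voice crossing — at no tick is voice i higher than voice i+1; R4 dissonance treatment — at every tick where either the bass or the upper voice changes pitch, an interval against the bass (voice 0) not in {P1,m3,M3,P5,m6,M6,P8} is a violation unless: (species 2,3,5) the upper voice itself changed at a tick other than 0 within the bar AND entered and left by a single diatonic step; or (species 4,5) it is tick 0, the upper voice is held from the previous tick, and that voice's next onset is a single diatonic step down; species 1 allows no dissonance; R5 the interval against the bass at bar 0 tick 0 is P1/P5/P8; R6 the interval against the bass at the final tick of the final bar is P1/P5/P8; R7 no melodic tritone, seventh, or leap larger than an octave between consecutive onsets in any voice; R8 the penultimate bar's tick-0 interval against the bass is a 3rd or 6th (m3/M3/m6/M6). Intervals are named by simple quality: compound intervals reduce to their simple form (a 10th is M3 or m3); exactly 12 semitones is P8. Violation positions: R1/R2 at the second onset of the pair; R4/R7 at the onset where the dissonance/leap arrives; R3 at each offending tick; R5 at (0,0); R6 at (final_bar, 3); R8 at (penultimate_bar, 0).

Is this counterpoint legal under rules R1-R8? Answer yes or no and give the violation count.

No (13 violations)

bar 0: v0=C3 v1=C4 v2=G4 (P5)
bar 1: v0=A2 v1=F3 v2=G3 (m7)
bar 2: v0=B2 v1=C4 v2=A3 (m7)
bar 3: v0=A2 v1=C3 v2=G3 (m7)
bar 4: v0=G2 v1=G3 v2=B3 (M3)
bar 5: v0=A2 v1=E3 v2=C4 (m3)
bar 6: v0=B2 v1=G3 v2=D4 (m3)
bar 7: v0=C3 v1=C4 v2=G4 (P5)
  R4 @ bar1.0: A2/G3 m7 untreated
  R3 @ bar2.0: C4 above A3
  R4 @ bar2.0: B2/C4 m2 untreated
  R4 @ bar2.0: B2/A3 m7 untreated
  R3 @ bar2.1: C4 above A3
  R3 @ bar2.2: C4 above A3
  R3 @ bar2.3: C4 above A3
  R2 @ bar3.0: C4/A3 m3 -> C3/G3 P5 similar
  R4 @ bar3.0: A2/G3 m7 untreated
  R2 @ bar6.0: E3/C4 m6 -> G3/D4 P5 similar
  R1 @ bar7.0: G3/D4 P5 -> C4/G4 P5 similar
  R2 @ bar7.0: B2/G3 m6 -> C3/C4 P8 similar
  R2 @ bar7.0: B2/D4 m3 -> C3/G4 P5 similar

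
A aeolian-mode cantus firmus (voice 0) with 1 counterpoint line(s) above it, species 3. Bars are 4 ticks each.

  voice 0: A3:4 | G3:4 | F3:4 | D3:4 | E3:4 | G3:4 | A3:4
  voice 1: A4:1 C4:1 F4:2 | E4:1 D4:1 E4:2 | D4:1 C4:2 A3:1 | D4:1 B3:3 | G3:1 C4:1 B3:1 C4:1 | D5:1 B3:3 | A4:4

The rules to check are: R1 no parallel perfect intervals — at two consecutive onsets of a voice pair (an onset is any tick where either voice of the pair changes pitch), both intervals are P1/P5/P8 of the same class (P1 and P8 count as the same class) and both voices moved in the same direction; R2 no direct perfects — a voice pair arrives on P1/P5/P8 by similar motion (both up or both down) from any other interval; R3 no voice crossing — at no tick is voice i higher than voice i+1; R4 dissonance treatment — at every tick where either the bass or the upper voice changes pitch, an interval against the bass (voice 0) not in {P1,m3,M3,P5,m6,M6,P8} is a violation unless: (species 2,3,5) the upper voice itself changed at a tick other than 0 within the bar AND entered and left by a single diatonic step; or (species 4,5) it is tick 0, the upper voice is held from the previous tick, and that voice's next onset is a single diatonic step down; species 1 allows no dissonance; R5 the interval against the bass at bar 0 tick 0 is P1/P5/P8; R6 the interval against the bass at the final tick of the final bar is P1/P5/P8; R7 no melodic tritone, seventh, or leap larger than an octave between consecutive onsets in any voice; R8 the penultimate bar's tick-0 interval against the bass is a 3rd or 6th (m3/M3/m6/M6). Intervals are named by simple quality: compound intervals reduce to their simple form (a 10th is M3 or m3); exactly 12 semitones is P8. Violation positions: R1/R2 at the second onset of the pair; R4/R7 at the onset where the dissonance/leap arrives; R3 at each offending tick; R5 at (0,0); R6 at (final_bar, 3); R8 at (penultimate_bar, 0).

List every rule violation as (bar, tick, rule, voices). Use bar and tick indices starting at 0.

bar 0: v0=A3 v1=A4 downbeat P8
bar 1: v0=G3 v1=E4 downbeat M6
bar 2: v0=F3 v1=D4 downbeat M6
bar 3: v0=D3 v1=D4 downbeat P8
bar 4: v0=E3 v1=G3 downbeat m3
bar 5: v0=G3 v1=D5 downbeat P5
bar 6: v0=A3 v1=A4 downbeat P8
  -> R2 @ bar 5 tick 0 v(0, 1): E3/C4 m6 -> G3/D5 P5 similar
  -> R7 @ bar 5 tick 0 v(1,): C4->D5 leap 14st
  -> R8 @ bar 5 tick 0 v(0, 1): penult P5 not 3rd/6th
  -> R7 @ bar 5 tick 1 v(1,): D5->B3 leap 15st
  -> R2 @ bar 6 tick 0 v(0, 1): G3/B3 M3 -> A3/A4 P8 similar
  -> R7 @ bar 6 tick 0 v(1,): B3->A4 leap 10st

(5, 0, R2, (0, 1))
(5, 0, R7, (1,))
(5, 0, R8, (0, 1))
(5, 1, R7, (1,))
(6, 0, R2, (0, 1))
(6, 0, R7, (1,))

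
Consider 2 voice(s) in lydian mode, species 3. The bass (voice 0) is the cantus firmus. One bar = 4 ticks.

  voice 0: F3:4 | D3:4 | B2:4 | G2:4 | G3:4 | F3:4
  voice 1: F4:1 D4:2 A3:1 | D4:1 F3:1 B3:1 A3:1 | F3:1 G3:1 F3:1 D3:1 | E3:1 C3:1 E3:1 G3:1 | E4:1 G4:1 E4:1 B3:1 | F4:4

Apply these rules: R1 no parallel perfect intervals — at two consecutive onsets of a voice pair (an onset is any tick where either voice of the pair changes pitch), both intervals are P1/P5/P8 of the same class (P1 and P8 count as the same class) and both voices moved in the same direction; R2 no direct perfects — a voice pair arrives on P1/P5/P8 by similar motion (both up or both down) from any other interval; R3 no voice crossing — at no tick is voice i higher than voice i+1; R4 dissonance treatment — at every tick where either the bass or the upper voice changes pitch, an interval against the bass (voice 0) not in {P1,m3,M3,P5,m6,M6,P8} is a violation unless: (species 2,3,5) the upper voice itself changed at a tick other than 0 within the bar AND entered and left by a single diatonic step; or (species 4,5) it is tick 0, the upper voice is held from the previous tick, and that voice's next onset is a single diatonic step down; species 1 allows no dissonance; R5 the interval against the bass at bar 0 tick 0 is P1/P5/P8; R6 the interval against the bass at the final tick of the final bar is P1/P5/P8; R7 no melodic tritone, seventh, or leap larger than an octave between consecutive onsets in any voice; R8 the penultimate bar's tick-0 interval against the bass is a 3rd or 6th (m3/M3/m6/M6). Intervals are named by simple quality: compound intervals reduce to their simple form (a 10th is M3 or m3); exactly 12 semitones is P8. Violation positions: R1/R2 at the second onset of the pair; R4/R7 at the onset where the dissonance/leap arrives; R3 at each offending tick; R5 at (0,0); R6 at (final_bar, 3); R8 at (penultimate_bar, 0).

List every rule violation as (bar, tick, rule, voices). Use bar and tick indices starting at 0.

bar 0: v0=F3 v1=F4 downbeat P8
bar 1: v0=D3 v1=D4 downbeat P8
bar 2: v0=B2 v1=F3 downbeat TT
bar 3: v0=G2 v1=E3 downbeat M6
bar 4: v0=G3 v1=E4 downbeat M6
bar 5: v0=F3 v1=F4 downbeat P8
  -> R7 @ bar 1 tick 2 v(1,): F3->B3 leap 6st
  -> R4 @ bar 2 tick 0 v(0, 1): B2/F3 TT untreated
  -> R4 @ bar 2 tick 2 v(0, 1): B2/F3 TT untreated
  -> R4 @ bar 3 tick 1 v(0, 1): G2/C3 P4 untreated
  -> R7 @ bar 5 tick 0 v(1,): B3->F4 leap 6st

(1, 2, R7, (1,))
(2, 0, R4, (0, 1))
(2, 2, R4, (0, 1))
(3, 1, R4, (0, 1))
(5, 0, R7, (1,))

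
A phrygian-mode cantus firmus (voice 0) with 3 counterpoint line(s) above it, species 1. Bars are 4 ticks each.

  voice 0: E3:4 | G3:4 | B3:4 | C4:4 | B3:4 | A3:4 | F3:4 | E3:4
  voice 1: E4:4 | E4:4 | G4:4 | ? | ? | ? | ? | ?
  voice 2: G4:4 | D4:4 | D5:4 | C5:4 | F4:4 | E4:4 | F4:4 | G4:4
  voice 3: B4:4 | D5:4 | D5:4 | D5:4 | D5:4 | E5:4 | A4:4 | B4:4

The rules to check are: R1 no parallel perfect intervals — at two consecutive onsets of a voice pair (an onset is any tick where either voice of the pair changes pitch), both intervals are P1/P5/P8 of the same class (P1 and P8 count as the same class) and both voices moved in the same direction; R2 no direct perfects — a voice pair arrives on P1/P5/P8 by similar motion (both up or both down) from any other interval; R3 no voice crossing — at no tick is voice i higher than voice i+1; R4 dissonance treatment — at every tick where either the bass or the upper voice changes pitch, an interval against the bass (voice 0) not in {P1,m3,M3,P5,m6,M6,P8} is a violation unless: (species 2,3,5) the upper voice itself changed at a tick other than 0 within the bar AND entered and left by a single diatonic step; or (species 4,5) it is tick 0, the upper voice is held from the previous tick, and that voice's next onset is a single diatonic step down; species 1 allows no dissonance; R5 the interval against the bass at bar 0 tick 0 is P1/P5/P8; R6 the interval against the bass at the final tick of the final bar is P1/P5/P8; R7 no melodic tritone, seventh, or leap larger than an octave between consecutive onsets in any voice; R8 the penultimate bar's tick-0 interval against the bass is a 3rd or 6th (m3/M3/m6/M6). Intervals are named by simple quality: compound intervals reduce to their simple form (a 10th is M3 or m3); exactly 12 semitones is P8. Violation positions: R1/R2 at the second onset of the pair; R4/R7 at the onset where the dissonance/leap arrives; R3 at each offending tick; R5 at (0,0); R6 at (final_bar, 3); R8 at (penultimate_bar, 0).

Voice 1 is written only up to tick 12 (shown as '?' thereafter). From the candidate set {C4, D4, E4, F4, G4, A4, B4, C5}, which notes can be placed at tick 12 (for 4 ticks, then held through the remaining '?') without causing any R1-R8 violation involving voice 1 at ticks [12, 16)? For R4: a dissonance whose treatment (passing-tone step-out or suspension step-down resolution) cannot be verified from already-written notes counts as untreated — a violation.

{A4, E4, G4}

C4: violates R2
D4: violates R4
E4: legal
F4: violates R1,R4
G4: legal
A4: legal
B4: violates R4
C5: violates R2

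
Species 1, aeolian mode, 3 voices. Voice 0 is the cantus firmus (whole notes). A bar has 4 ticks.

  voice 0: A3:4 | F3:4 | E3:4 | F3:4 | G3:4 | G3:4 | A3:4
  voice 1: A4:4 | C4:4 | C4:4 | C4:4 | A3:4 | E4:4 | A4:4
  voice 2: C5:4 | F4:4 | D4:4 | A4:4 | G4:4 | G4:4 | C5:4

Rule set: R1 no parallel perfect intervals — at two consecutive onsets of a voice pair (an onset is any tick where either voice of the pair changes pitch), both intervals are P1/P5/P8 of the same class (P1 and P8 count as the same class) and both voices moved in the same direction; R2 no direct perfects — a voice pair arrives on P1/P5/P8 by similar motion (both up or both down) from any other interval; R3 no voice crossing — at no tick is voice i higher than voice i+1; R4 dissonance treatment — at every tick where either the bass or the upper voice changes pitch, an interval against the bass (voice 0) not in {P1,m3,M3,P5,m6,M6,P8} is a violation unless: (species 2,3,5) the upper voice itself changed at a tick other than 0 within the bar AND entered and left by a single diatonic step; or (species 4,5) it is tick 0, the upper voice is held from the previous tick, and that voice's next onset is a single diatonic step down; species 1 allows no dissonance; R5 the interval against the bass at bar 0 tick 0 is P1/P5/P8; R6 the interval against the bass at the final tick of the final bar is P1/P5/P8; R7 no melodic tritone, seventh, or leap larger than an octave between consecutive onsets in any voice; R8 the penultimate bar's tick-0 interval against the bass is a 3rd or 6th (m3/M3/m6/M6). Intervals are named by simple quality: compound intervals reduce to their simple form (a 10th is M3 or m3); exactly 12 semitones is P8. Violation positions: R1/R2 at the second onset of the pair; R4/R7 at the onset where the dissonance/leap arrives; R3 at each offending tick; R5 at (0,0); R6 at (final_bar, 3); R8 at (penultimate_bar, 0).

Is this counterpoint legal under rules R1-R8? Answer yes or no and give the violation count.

bar 0: v0=A3 v1=A4 v2=C5 (m3)
bar 1: v0=F3 v1=C4 v2=F4 (P8)
bar 2: v0=E3 v1=C4 v2=D4 (m7)
bar 3: v0=F3 v1=C4 v2=A4 (M3)
bar 4: v0=G3 v1=A3 v2=G4 (P8)
bar 5: v0=G3 v1=E4 v2=G4 (P8)
bar 6: v0=A3 v1=A4 v2=C5 (m3)
  R5 @ bar0.0: opens on m3
  R2 @ bar1.0: A3/A4 P8 -> F3/C4 P5 similar
  R2 @ bar1.0: A3/C5 m3 -> F3/F4 P8 similar
  R4 @ bar2.0: E3/D4 m7 untreated
  R4 @ bar4.0: G3/A3 M2 untreated
  R8 @ bar5.0: penult P8 not 3rd/6th
  R2 @ bar6.0: G3/E4 M6 -> A3/A4 P8 similar
  R6 @ bar6.3: closes on m3

No (8 violations)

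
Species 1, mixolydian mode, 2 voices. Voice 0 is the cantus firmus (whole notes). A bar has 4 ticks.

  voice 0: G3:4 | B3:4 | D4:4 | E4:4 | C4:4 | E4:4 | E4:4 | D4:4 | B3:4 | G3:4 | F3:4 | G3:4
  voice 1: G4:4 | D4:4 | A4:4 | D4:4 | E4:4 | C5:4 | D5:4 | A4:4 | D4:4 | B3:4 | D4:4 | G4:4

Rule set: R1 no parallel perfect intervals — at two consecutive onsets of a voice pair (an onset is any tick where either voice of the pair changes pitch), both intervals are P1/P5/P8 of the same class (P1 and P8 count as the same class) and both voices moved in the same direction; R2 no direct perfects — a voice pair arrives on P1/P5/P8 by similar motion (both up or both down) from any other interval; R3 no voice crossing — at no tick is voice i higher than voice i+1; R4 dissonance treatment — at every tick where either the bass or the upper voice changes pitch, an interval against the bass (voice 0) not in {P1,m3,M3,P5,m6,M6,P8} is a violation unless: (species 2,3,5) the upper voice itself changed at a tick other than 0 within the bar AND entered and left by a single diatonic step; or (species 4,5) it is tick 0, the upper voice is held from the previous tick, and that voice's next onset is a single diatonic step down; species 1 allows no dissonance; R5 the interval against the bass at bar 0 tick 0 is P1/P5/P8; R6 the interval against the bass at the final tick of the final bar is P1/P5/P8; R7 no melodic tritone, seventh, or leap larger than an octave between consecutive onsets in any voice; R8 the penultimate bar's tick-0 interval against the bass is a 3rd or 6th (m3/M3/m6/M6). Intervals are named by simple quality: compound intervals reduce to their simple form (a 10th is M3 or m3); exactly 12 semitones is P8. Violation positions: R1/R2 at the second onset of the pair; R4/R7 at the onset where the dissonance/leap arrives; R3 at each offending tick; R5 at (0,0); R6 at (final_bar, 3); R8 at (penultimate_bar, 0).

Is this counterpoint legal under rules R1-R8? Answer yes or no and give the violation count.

No (9 violations)

bar 0: v0=G3 v1=G4 (P8)
bar 1: v0=B3 v1=D4 (m3)
bar 2: v0=D4 v1=A4 (P5)
bar 3: v0=E4 v1=D4 (M2)
bar 4: v0=C4 v1=E4 (M3)
bar 5: v0=E4 v1=C5 (m6)
bar 6: v0=E4 v1=D5 (m7)
bar 7: v0=D4 v1=A4 (P5)
bar 8: v0=B3 v1=D4 (m3)
bar 9: v0=G3 v1=B3 (M3)
bar 10: v0=F3 v1=D4 (M6)
bar 11: v0=G3 v1=G4 (P8)
  R2 @ bar2.0: B3/D4 m3 -> D4/A4 P5 similar
  R3 @ bar3.0: E4 above D4
  R4 @ bar3.0: E4/D4 M2 untreated
  R3 @ bar3.1: E4 above D4
  R3 @ bar3.2: E4 above D4
  R3 @ bar3.3: E4 above D4
  R4 @ bar6.0: E4/D5 m7 untreated
  R2 @ bar7.0: E4/D5 m7 -> D4/A4 P5 similar
  R2 @ bar11.0: F3/D4 M6 -> G3/G4 P8 similar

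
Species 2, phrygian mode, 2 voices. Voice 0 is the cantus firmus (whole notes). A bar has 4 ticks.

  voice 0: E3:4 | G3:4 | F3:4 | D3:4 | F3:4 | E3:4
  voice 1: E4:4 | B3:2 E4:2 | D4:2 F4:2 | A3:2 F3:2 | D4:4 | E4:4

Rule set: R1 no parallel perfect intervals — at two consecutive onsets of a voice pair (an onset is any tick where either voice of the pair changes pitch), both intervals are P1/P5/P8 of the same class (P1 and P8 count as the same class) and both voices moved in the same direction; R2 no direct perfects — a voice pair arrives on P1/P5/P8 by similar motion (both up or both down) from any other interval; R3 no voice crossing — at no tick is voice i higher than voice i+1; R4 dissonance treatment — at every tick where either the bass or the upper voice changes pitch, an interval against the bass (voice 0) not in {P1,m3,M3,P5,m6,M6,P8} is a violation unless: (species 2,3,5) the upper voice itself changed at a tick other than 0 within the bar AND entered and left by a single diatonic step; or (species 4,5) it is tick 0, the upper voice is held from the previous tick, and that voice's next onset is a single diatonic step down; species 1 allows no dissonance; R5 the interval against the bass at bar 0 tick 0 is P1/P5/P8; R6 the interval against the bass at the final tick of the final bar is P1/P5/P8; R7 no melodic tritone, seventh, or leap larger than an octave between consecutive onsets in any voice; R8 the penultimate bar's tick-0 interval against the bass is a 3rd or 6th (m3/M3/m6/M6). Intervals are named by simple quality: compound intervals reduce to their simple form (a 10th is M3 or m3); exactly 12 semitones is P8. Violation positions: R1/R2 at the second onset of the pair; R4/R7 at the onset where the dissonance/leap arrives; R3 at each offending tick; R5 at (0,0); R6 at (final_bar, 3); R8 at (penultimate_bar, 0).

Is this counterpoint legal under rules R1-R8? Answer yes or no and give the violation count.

bar 0: v0=E3 v1=E4 (P8)
bar 1: v0=G3 v1=B3 (M3)
bar 2: v0=F3 v1=D4 (M6)
bar 3: v0=D3 v1=A3 (P5)
bar 4: v0=F3 v1=D4 (M6)
bar 5: v0=E3 v1=E4 (P8)
  R2 @ bar3.0: F3/F4 P8 -> D3/A3 P5 similar

No (1 violations)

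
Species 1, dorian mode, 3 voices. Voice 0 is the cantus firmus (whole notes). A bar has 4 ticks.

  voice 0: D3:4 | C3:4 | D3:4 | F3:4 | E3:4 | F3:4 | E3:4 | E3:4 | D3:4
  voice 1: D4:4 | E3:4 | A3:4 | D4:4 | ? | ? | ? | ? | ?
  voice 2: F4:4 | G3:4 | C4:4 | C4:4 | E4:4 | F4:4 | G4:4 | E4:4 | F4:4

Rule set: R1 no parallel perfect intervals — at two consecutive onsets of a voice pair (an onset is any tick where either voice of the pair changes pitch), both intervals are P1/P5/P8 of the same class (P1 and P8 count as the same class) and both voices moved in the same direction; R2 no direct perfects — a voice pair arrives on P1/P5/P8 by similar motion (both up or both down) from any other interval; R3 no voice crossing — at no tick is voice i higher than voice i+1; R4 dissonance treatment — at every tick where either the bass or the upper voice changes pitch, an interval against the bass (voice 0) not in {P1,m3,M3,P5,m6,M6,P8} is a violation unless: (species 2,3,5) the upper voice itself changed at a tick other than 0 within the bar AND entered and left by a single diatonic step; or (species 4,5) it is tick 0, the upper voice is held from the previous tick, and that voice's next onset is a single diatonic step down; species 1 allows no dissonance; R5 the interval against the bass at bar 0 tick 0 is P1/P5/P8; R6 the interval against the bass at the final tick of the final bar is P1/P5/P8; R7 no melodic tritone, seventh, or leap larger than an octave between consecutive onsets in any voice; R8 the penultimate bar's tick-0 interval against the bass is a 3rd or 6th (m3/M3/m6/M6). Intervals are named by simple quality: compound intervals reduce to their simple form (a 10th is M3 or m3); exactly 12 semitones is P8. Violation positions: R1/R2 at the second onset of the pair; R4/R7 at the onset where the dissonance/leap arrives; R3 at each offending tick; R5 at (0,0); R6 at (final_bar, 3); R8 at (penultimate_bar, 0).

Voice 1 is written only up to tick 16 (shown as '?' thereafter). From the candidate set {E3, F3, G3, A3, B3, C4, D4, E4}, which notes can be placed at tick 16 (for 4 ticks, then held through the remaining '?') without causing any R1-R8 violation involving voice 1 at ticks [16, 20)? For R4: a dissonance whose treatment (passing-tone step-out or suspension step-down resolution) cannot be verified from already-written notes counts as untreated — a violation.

{C4, G3}

E3: violates R2,R7
F3: violates R4
G3: legal
A3: violates R4
B3: violates R2
C4: legal
D4: violates R4
E4: violates R2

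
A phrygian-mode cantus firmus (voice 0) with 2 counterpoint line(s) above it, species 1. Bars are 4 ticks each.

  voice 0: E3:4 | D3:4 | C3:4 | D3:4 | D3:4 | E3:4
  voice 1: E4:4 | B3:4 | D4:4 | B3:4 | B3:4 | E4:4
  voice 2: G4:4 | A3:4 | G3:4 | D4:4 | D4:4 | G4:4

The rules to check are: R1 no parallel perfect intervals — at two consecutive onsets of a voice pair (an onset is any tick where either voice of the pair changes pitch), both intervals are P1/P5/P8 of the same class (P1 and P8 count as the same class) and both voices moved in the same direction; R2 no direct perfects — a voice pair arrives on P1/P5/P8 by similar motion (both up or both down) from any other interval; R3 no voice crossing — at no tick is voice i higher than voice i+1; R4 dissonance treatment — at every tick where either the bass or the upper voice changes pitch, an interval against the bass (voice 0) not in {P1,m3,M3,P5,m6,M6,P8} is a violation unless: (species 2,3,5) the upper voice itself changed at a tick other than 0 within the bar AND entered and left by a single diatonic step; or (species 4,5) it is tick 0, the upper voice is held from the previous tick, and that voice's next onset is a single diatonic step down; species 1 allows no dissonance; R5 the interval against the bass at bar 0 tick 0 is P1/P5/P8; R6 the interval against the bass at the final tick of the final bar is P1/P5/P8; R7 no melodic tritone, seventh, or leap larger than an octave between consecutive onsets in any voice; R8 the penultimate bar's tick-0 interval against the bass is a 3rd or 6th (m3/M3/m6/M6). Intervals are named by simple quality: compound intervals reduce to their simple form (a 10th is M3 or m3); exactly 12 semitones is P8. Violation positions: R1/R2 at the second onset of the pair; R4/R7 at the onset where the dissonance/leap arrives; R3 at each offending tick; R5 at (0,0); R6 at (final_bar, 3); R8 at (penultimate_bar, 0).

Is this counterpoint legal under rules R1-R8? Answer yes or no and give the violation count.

No (17 violations)

bar 0: v0=E3 v1=E4 v2=G4 (m3)
bar 1: v0=D3 v1=B3 v2=A3 (P5)
bar 2: v0=C3 v1=D4 v2=G3 (P5)
bar 3: v0=D3 v1=B3 v2=D4 (P8)
bar 4: v0=D3 v1=B3 v2=D4 (P8)
bar 5: v0=E3 v1=E4 v2=G4 (m3)
  R5 @ bar0.0: opens on m3
  R2 @ bar1.0: E3/G4 m3 -> D3/A3 P5 similar
  R3 @ bar1.0: B3 above A3
  R7 @ bar1.0: G4->A3 leap 10st
  R3 @ bar1.1: B3 above A3
  R3 @ bar1.2: B3 above A3
  R3 @ bar1.3: B3 above A3
  R1 @ bar2.0: D3/A3 P5 -> C3/G3 P5 similar
  R3 @ bar2.0: D4 above G3
  R4 @ bar2.0: C3/D4 M2 untreated
  R3 @ bar2.1: D4 above G3
  R3 @ bar2.2: D4 above G3
  R3 @ bar2.3: D4 above G3
  R2 @ bar3.0: C3/G3 P5 -> D3/D4 P8 similar
  R8 @ bar4.0: penult P8 not 3rd/6th
  R2 @ bar5.0: D3/B3 M6 -> E3/E4 P8 similar
  R6 @ bar5.3: closes on m3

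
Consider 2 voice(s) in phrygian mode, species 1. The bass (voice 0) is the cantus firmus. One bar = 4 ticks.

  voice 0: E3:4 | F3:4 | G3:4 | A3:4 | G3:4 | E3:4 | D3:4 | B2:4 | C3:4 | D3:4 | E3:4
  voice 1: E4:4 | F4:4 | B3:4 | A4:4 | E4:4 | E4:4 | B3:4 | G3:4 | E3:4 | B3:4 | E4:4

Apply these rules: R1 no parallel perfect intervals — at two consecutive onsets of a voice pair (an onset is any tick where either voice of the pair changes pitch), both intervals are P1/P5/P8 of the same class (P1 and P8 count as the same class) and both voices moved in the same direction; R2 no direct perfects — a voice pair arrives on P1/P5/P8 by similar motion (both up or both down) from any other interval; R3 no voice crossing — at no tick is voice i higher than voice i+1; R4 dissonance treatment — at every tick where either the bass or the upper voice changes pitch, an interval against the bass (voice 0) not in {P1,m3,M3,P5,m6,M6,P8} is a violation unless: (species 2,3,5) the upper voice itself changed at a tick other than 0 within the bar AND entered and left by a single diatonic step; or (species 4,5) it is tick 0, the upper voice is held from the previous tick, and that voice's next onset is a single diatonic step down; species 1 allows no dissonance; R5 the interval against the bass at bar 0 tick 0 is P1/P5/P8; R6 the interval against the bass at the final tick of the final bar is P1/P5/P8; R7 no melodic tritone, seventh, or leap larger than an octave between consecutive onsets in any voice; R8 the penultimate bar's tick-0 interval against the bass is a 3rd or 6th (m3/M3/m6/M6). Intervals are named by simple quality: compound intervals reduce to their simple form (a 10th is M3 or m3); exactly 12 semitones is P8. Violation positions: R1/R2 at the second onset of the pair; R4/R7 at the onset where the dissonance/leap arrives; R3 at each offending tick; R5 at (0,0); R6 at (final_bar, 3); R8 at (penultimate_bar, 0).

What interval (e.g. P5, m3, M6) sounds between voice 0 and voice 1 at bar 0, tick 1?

P8

voice 0=E3 voice 1=E4 -> P8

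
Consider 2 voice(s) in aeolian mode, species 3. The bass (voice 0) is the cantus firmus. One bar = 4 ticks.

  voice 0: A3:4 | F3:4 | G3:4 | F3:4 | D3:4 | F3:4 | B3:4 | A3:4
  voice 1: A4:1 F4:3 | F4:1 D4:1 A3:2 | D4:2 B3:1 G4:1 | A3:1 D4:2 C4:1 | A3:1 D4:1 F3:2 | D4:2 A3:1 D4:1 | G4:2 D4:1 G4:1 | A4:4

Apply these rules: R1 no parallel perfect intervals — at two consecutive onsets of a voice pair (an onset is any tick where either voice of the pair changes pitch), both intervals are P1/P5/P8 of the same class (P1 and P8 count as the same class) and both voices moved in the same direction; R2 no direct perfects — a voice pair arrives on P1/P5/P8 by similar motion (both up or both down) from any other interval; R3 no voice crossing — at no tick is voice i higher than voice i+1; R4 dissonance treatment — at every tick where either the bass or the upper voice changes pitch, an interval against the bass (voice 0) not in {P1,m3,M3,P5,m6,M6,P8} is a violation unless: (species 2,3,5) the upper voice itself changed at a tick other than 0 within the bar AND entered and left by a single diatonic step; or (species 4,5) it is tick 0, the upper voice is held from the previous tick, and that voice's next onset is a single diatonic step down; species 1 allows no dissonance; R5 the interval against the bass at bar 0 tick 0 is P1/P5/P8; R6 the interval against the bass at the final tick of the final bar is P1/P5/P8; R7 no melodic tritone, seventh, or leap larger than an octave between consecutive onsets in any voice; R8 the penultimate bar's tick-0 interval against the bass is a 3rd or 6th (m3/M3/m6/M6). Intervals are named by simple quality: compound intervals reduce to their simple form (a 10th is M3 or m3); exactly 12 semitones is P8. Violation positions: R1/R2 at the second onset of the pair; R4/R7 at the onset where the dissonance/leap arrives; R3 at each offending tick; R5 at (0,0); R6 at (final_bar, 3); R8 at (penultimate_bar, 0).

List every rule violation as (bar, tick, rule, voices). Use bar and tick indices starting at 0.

bar 0: v0=A3 v1=A4 downbeat P8
bar 1: v0=F3 v1=F4 downbeat P8
bar 2: v0=G3 v1=D4 downbeat P5
bar 3: v0=F3 v1=A3 downbeat M3
bar 4: v0=D3 v1=A3 downbeat P5
bar 5: v0=F3 v1=D4 downbeat M6
bar 6: v0=B3 v1=G4 downbeat m6
bar 7: v0=A3 v1=A4 downbeat P8
  -> R2 @ bar 2 tick 0 v(0, 1): F3/A3 M3 -> G3/D4 P5 similar
  -> R7 @ bar 3 tick 0 v(1,): G4->A3 leap 10st
  -> R1 @ bar 4 tick 0 v(0, 1): F3/C4 P5 -> D3/A3 P5 similar
  -> R7 @ bar 6 tick 0 v(0,): F3->B3 leap 6st

(2, 0, R2, (0, 1))
(3, 0, R7, (1,))
(4, 0, R1, (0, 1))
(6, 0, R7, (0,))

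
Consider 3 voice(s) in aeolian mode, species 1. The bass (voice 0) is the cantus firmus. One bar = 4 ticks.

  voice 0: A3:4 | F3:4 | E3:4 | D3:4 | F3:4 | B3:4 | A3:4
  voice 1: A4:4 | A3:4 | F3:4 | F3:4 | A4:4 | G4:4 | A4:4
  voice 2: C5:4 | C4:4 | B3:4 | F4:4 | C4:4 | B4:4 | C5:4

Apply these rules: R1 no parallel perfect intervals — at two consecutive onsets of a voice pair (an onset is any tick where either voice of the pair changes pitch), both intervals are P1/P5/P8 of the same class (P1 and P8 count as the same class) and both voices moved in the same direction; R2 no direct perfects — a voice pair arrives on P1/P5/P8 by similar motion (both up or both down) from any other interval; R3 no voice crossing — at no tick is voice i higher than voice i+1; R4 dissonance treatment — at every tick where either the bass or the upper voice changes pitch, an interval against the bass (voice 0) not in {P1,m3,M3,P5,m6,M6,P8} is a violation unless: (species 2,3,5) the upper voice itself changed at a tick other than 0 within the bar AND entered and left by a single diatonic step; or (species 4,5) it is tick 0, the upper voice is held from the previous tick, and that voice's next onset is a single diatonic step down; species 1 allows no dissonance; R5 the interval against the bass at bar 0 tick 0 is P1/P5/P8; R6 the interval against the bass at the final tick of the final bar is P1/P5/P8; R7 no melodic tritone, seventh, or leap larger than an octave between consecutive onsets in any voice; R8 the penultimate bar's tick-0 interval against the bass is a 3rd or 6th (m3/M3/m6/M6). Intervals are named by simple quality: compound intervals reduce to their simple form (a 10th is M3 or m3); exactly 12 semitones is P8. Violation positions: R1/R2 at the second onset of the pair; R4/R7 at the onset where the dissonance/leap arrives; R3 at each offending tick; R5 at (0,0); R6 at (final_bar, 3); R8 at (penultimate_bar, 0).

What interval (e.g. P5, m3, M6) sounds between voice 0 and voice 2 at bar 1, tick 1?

P5

voice 0=F3 voice 2=C4 -> P5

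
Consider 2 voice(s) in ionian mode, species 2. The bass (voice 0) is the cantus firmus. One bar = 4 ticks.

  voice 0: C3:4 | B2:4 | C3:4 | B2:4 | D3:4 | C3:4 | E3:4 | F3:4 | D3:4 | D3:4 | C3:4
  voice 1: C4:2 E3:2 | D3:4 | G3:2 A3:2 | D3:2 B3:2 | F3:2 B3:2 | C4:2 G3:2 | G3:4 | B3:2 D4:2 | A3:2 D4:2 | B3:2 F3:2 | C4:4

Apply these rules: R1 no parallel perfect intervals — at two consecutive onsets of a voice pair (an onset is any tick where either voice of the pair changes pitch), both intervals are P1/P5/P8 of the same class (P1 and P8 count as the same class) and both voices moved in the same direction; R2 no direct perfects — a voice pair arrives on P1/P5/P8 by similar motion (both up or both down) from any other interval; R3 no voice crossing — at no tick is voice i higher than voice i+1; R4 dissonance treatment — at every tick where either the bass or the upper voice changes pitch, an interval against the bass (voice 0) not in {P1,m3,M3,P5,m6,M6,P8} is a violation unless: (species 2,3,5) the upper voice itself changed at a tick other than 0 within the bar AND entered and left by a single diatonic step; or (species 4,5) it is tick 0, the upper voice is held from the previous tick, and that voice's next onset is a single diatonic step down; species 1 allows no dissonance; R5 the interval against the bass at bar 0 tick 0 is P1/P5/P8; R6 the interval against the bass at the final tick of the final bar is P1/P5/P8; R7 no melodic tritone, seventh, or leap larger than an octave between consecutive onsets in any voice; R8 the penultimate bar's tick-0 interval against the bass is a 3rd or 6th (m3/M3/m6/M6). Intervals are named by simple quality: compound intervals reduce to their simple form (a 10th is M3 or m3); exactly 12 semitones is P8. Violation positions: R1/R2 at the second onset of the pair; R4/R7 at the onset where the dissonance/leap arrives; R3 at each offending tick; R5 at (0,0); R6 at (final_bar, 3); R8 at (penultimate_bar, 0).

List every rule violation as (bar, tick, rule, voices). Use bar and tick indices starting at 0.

bar 0: v0=C3 v1=C4 downbeat P8
bar 1: v0=B2 v1=D3 downbeat m3
bar 2: v0=C3 v1=G3 downbeat P5
bar 3: v0=B2 v1=D3 downbeat m3
bar 4: v0=D3 v1=F3 downbeat m3
bar 5: v0=C3 v1=C4 downbeat P8
bar 6: v0=E3 v1=G3 downbeat m3
bar 7: v0=F3 v1=B3 downbeat TT
bar 8: v0=D3 v1=A3 downbeat P5
bar 9: v0=D3 v1=B3 downbeat M6
bar 10: v0=C3 v1=C4 downbeat P8
  -> R2 @ bar 2 tick 0 v(0, 1): B2/D3 m3 -> C3/G3 P5 similar
  -> R7 @ bar 4 tick 0 v(1,): B3->F3 leap 6st
  -> R7 @ bar 4 tick 2 v(1,): F3->B3 leap 6st
  -> R4 @ bar 7 tick 0 v(0, 1): F3/B3 TT untreated
  -> R2 @ bar 8 tick 0 v(0, 1): F3/D4 M6 -> D3/A3 P5 similar
  -> R7 @ bar 9 tick 2 v(1,): B3->F3 leap 6st

(2, 0, R2, (0, 1))
(4, 0, R7, (1,))
(4, 2, R7, (1,))
(7, 0, R4, (0, 1))
(8, 0, R2, (0, 1))
(9, 2, R7, (1,))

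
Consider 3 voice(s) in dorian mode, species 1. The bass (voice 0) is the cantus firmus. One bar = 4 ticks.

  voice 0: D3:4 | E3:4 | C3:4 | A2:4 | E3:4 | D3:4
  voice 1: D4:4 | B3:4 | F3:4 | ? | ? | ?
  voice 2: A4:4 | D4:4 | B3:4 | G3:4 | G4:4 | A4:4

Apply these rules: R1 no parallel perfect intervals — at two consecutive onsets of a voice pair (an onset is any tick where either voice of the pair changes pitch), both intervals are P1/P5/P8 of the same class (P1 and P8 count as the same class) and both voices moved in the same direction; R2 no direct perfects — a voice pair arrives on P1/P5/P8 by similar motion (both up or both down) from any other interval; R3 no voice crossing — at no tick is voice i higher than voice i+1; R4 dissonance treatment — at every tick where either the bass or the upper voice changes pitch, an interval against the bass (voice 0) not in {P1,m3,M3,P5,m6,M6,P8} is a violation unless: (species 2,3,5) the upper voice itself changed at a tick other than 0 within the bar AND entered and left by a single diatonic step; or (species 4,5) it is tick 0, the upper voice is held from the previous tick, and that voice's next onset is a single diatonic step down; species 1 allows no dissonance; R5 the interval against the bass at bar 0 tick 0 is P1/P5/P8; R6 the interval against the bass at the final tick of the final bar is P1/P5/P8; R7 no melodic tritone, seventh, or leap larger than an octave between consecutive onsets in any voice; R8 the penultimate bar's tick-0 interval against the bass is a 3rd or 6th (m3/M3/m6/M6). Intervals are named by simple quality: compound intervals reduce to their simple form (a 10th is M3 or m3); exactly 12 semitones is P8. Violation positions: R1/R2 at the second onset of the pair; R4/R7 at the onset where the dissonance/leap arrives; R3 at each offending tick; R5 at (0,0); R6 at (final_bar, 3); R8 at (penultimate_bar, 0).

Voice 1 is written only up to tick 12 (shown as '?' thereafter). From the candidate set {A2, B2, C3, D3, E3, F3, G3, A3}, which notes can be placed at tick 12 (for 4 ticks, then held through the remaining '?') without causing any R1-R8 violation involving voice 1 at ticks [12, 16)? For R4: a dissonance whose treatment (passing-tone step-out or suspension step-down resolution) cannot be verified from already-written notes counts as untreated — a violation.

A2: violates R2
B2: violates R4,R7
C3: violates R2
D3: violates R4
E3: violates R2
F3: legal
G3: violates R4
A3: violates R3

{F3}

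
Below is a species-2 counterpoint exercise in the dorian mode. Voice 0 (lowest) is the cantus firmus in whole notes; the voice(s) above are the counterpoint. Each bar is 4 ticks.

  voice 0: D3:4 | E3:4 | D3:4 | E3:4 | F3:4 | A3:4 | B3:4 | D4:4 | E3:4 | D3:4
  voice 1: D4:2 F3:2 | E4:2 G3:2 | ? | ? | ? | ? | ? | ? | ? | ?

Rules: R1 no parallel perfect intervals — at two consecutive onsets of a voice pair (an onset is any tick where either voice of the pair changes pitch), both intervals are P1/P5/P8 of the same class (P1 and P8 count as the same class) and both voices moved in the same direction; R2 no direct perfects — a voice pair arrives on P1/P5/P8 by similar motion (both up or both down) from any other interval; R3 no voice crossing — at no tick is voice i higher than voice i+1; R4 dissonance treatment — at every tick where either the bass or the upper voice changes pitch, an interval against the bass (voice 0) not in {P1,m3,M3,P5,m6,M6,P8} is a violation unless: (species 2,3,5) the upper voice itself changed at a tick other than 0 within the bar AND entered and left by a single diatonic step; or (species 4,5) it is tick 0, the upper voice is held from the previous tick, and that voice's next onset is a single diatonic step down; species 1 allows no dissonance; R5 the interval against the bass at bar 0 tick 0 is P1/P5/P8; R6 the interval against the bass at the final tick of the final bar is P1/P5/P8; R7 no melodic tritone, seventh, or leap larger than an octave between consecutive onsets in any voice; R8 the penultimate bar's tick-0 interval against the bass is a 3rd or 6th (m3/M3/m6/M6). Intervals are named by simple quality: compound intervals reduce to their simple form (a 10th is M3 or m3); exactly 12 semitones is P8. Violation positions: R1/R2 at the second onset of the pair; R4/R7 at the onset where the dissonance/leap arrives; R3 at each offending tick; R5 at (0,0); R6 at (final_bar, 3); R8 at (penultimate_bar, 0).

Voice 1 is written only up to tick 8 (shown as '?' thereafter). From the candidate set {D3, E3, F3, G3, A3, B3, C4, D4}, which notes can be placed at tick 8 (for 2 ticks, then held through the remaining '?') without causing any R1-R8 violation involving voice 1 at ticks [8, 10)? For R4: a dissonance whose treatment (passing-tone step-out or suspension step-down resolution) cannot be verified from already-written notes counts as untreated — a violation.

D3: violates R2
E3: violates R4
F3: legal
G3: violates R4
A3: legal
B3: legal
C4: violates R4
D4: legal

{A3, B3, D4, F3}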